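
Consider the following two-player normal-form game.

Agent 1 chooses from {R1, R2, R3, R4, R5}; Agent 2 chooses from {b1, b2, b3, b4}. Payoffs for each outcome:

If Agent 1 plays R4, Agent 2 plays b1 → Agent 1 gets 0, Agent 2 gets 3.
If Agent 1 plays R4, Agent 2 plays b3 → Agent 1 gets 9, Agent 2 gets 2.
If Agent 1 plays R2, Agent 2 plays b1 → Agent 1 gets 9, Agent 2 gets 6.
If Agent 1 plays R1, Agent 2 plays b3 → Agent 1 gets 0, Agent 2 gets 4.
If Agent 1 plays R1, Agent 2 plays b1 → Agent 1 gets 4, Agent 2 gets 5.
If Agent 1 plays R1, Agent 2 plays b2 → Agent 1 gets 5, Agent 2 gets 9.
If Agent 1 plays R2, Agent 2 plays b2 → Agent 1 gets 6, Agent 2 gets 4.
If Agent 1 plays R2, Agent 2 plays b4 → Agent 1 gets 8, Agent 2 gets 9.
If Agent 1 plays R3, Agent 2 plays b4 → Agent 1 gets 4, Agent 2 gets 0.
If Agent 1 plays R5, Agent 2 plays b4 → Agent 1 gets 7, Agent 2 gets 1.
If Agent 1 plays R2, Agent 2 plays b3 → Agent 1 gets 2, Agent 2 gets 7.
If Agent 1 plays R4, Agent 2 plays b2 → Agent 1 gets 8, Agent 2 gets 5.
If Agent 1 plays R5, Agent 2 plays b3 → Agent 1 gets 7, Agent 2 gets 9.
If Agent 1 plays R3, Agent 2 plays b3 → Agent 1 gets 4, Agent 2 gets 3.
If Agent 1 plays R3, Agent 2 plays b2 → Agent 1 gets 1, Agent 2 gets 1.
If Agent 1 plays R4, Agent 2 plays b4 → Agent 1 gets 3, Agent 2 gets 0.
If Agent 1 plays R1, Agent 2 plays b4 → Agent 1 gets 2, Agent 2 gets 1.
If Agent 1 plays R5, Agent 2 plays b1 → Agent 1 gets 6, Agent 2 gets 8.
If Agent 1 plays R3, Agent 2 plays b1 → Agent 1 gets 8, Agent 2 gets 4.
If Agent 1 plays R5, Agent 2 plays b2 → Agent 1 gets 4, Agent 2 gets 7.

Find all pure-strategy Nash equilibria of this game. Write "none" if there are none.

Mark each player's best response to every combination of opponents' strategies; a profile where every player is best-responding is a pure Nash equilibrium.
Agent 1 against b1: payoffs 4, 9, 8, 0, 6 → best response R2.
Agent 1 against b2: payoffs 5, 6, 1, 8, 4 → best response R4.
Agent 1 against b3: payoffs 0, 2, 4, 9, 7 → best response R4.
Agent 1 against b4: payoffs 2, 8, 4, 3, 7 → best response R2.
Agent 2 against R1: payoffs 5, 9, 4, 1 → best response b2.
Agent 2 against R2: payoffs 6, 4, 7, 9 → best response b4.
Agent 2 against R3: payoffs 4, 1, 3, 0 → best response b1.
Agent 2 against R4: payoffs 3, 5, 2, 0 → best response b2.
Agent 2 against R5: payoffs 8, 7, 9, 1 → best response b3.
Mutual best responses: (R2, b4); (R4, b2).

(R2, b4); (R4, b2)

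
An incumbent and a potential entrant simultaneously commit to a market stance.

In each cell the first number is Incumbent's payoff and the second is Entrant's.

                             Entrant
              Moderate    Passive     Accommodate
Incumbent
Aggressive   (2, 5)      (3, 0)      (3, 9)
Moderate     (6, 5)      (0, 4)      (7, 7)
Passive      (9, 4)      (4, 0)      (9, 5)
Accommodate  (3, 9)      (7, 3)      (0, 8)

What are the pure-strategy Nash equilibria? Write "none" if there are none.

The unique pure-strategy Nash equilibrium is (Passive, Accommodate).

Incumbent against Moderate: payoffs 2, 6, 9, 3 → best response Passive.
Incumbent against Passive: payoffs 3, 0, 4, 7 → best response Accommodate.
Incumbent against Accommodate: payoffs 3, 7, 9, 0 → best response Passive.
Entrant against Aggressive: payoffs 5, 0, 9 → best response Accommodate.
Entrant against Moderate: payoffs 5, 4, 7 → best response Accommodate.
Entrant against Passive: payoffs 4, 0, 5 → best response Accommodate.
Entrant against Accommodate: payoffs 9, 3, 8 → best response Moderate.
Mutual best responses: (Passive, Accommodate).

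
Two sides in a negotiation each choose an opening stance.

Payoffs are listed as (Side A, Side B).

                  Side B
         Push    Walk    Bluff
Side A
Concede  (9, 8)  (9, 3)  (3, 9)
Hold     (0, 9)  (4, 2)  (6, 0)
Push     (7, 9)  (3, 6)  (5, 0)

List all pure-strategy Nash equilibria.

No pure-strategy Nash equilibrium.

(Concede, Push): Side B can switch to Bluff (8 → 9). Not NE.
(Concede, Walk): Side B can switch to Push (3 → 8). Not NE.
(Concede, Bluff): Side A can switch to Hold (3 → 6). Not NE.
(Hold, Push): Side A can switch to Concede (0 → 9). Not NE.
(Hold, Walk): Side A can switch to Concede (4 → 9). Not NE.
(Hold, Bluff): Side B can switch to Push (0 → 9). Not NE.
(Push, Push): Side A can switch to Concede (7 → 9). Not NE.
(Push, Walk): Side A can switch to Concede (3 → 9). Not NE.
(The remaining 1 profile has a profitable deviation by the same check.)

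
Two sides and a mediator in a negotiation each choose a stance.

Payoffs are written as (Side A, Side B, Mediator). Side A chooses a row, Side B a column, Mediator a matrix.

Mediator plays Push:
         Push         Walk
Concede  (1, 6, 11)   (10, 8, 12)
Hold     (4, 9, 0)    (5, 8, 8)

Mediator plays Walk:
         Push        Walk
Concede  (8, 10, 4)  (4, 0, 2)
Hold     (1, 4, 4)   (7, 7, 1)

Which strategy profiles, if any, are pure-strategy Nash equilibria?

(Concede, Push, Push): Side A can switch to Hold (1 → 4). Not NE.
(Concede, Push, Walk): Mediator can switch to Push (4 → 11). Not NE.
(Concede, Walk, Push): Side A gets 10, best alternative 5; Side B gets 8, best alternative 6; Mediator gets 12, best alternative 2. No profitable deviation — NE.
(Concede, Walk, Walk): Side A can switch to Hold (4 → 7). Not NE.
(Hold, Push, Push): Mediator can switch to Walk (0 → 4). Not NE.
(Hold, Push, Walk): Side A can switch to Concede (1 → 8). Not NE.
(Hold, Walk, Push): Side A can switch to Concede (5 → 10). Not NE.
(Hold, Walk, Walk): Mediator can switch to Push (1 → 8). Not NE.

Pure NE: (Concede, Walk, Push)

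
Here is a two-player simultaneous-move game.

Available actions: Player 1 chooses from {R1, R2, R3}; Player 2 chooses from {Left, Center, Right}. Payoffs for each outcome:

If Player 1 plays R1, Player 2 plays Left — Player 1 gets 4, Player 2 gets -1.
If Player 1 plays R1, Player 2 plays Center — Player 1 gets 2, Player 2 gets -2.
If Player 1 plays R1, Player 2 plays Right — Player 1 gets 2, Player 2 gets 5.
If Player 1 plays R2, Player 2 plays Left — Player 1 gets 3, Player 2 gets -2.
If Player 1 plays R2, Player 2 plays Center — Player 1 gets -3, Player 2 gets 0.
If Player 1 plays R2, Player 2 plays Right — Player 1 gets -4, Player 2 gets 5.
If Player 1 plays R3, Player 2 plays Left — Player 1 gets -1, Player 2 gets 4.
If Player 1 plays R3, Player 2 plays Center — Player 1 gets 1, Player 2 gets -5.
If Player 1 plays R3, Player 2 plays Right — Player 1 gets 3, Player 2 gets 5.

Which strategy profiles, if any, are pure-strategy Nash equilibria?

Mark each player's best response to every combination of opponents' strategies; a profile where every player is best-responding is a pure Nash equilibrium.
Player 1 against Left: payoffs 4, 3, -1 → best response R1.
Player 1 against Center: payoffs 2, -3, 1 → best response R1.
Player 1 against Right: payoffs 2, -4, 3 → best response R3.
Player 2 against R1: payoffs -1, -2, 5 → best response Right.
Player 2 against R2: payoffs -2, 0, 5 → best response Right.
Player 2 against R3: payoffs 4, -5, 5 → best response Right.
Mutual best responses: (R3, Right).

The unique pure-strategy Nash equilibrium is (R3, Right).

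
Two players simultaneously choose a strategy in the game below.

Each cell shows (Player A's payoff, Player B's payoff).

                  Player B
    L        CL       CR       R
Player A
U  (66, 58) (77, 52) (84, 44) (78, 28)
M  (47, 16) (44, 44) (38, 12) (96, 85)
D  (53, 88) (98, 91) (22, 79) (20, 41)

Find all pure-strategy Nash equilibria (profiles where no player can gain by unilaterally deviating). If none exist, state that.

(U, L), (M, R), (D, CL)

(U, L): Player A gets 66, best alternative 53; Player B gets 58, best alternative 52. No profitable deviation — NE.
(U, CL): Player A can switch to D (77 → 98). Not NE.
(U, CR): Player B can switch to L (44 → 58). Not NE.
(U, R): Player A can switch to M (78 → 96). Not NE.
(M, L): Player A can switch to U (47 → 66). Not NE.
(M, CL): Player A can switch to U (44 → 77). Not NE.
(M, CR): Player A can switch to U (38 → 84). Not NE.
(M, R): Player A gets 96, best alternative 78; Player B gets 85, best alternative 44. No profitable deviation — NE.
(D, L): Player A can switch to U (53 → 66). Not NE.
(D, CL): Player A gets 98, best alternative 77; Player B gets 91, best alternative 88. No profitable deviation — NE.
(D, CR): Player A can switch to U (22 → 84). Not NE.
(The remaining 1 profile has a profitable deviation by the same check.)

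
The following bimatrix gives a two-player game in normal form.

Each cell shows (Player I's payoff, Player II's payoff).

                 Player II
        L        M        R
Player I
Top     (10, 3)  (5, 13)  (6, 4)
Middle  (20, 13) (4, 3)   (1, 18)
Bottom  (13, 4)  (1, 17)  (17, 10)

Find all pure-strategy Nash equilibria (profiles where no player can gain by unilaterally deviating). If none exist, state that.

The unique pure-strategy Nash equilibrium is (Top, M).

Player I against L: payoffs 10, 20, 13 → best response Middle.
Player I against M: payoffs 5, 4, 1 → best response Top.
Player I against R: payoffs 6, 1, 17 → best response Bottom.
Player II against Top: payoffs 3, 13, 4 → best response M.
Player II against Middle: payoffs 13, 3, 18 → best response R.
Player II against Bottom: payoffs 4, 17, 10 → best response M.
Mutual best responses: (Top, M).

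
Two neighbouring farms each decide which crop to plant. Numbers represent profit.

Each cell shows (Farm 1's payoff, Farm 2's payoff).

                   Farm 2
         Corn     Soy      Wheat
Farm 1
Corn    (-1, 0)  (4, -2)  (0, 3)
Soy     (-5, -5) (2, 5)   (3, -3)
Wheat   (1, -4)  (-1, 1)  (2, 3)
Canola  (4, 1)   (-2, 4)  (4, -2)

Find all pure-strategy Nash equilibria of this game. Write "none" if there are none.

none

(Corn, Corn): Farm 1 can switch to Wheat (-1 → 1). Not NE.
(Corn, Soy): Farm 2 can switch to Corn (-2 → 0). Not NE.
(Corn, Wheat): Farm 1 can switch to Soy (0 → 3). Not NE.
(Soy, Corn): Farm 1 can switch to Corn (-5 → -1). Not NE.
(Soy, Soy): Farm 1 can switch to Corn (2 → 4). Not NE.
(Soy, Wheat): Farm 1 can switch to Canola (3 → 4). Not NE.
(The remaining 6 profiles each have a profitable deviation by the same check.)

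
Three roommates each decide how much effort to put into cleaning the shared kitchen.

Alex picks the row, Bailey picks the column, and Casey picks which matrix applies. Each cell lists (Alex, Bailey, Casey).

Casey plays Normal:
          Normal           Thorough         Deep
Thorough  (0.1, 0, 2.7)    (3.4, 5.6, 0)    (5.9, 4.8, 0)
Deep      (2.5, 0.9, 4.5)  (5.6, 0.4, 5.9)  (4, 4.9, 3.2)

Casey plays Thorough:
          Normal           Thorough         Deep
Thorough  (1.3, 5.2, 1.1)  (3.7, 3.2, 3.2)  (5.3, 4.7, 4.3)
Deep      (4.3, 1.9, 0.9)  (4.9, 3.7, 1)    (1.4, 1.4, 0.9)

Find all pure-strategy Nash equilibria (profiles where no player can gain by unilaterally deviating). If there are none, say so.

No pure-strategy Nash equilibrium.

Alex against (Normal, Normal): payoffs 0.1, 2.5 → best response Deep.
Alex against (Normal, Thorough): payoffs 1.3, 4.3 → best response Deep.
Alex against (Thorough, Normal): payoffs 3.4, 5.6 → best response Deep.
Alex against (Thorough, Thorough): payoffs 3.7, 4.9 → best response Deep.
Alex against (Deep, Normal): payoffs 5.9, 4 → best response Thorough.
Alex against (Deep, Thorough): payoffs 5.3, 1.4 → best response Thorough.
Bailey against (Thorough, Normal): payoffs 0, 5.6, 4.8 → best response Thorough.
Bailey against (Thorough, Thorough): payoffs 5.2, 3.2, 4.7 → best response Normal.
Bailey against (Deep, Normal): payoffs 0.9, 0.4, 4.9 → best response Deep.
Bailey against (Deep, Thorough): payoffs 1.9, 3.7, 1.4 → best response Thorough.
Casey against (Thorough, Normal): payoffs 2.7, 1.1 → best response Normal.
Casey against (Thorough, Thorough): payoffs 0, 3.2 → best response Thorough.
Casey against (Thorough, Deep): payoffs 0, 4.3 → best response Thorough.
Casey against (Deep, Normal): payoffs 4.5, 0.9 → best response Normal.
Casey against (Deep, Thorough): payoffs 5.9, 1 → best response Normal.
Casey against (Deep, Deep): payoffs 3.2, 0.9 → best response Normal.
No profile is a mutual best response for all players.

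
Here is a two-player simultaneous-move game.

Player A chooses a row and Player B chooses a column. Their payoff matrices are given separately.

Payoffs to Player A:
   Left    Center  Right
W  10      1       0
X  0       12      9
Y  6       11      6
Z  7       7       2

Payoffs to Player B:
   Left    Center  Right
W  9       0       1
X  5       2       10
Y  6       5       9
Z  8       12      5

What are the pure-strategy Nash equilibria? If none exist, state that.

Player A against Left: payoffs 10, 0, 6, 7 → best response W.
Player A against Center: payoffs 1, 12, 11, 7 → best response X.
Player A against Right: payoffs 0, 9, 6, 2 → best response X.
Player B against W: payoffs 9, 0, 1 → best response Left.
Player B against X: payoffs 5, 2, 10 → best response Right.
Player B against Y: payoffs 6, 5, 9 → best response Right.
Player B against Z: payoffs 8, 12, 5 → best response Center.
Mutual best responses: (W, Left); (X, Right).

Pure-strategy Nash equilibria: (W, Left); (X, Right)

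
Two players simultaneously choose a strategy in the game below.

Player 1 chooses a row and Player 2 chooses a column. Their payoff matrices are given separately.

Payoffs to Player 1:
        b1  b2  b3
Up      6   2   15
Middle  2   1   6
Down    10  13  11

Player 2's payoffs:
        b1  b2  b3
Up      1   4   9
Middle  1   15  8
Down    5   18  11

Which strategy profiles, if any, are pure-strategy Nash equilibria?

For each player, find the best response to each opponent profile; mutual best responses are the pure NE.
Player 1 against b1: payoffs 6, 2, 10 → best response Down.
Player 1 against b2: payoffs 2, 1, 13 → best response Down.
Player 1 against b3: payoffs 15, 6, 11 → best response Up.
Player 2 against Up: payoffs 1, 4, 9 → best response b3.
Player 2 against Middle: payoffs 1, 15, 8 → best response b2.
Player 2 against Down: payoffs 5, 18, 11 → best response b2.
Mutual best responses: (Up, b3); (Down, b2).

The pure Nash equilibria are (Up, b3), (Down, b2).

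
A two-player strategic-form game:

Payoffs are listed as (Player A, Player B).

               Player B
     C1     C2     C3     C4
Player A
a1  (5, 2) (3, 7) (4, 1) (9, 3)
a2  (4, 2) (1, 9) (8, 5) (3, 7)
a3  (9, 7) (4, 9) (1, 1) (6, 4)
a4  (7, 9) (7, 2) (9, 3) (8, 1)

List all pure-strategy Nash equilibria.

There is no pure-strategy Nash equilibrium.

(a1, C1): Player A can switch to a3 (5 → 9). Not NE.
(a1, C2): Player A can switch to a3 (3 → 4). Not NE.
(a1, C3): Player A can switch to a2 (4 → 8). Not NE.
(a1, C4): Player B can switch to C2 (3 → 7). Not NE.
(a2, C1): Player A can switch to a1 (4 → 5). Not NE.
(a2, C2): Player A can switch to a1 (1 → 3). Not NE.
(The remaining 10 profiles each have a profitable deviation by the same check.)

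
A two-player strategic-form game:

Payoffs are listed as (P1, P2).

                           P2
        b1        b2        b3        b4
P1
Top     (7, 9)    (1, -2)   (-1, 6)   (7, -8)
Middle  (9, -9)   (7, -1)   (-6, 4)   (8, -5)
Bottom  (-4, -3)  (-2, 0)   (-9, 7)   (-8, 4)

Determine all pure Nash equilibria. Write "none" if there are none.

P1 against b1: payoffs 7, 9, -4 → best response Middle.
P1 against b2: payoffs 1, 7, -2 → best response Middle.
P1 against b3: payoffs -1, -6, -9 → best response Top.
P1 against b4: payoffs 7, 8, -8 → best response Middle.
P2 against Top: payoffs 9, -2, 6, -8 → best response b1.
P2 against Middle: payoffs -9, -1, 4, -5 → best response b3.
P2 against Bottom: payoffs -3, 0, 7, 4 → best response b3.
No profile is a mutual best response for all players.

No pure-strategy Nash equilibrium.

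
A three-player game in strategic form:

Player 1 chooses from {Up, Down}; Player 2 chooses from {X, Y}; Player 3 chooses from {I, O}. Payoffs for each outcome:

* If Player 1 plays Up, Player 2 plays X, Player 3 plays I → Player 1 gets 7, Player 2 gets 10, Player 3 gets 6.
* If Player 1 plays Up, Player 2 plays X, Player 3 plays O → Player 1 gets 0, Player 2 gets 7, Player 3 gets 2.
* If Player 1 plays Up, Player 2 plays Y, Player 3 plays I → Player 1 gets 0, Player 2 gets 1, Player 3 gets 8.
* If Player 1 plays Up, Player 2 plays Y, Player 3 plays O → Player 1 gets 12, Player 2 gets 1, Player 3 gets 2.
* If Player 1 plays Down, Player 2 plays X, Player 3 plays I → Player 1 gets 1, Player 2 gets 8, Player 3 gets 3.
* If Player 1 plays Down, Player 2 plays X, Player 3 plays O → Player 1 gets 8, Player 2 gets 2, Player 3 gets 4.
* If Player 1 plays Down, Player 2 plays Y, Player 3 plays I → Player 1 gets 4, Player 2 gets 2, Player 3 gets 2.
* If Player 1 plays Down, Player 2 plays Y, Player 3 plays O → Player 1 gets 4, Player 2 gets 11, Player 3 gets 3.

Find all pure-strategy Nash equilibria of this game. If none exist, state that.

Check each profile: it is a Nash equilibrium iff no player can strictly gain by switching unilaterally.
(Up, X, I): Player 1 gets 7, best alternative 1; Player 2 gets 10, best alternative 1; Player 3 gets 6, best alternative 2. No profitable deviation — NE.
(Up, X, O): Player 1 can switch to Down (0 → 8). Not NE.
(Up, Y, I): Player 1 can switch to Down (0 → 4). Not NE.
(Up, Y, O): Player 2 can switch to X (1 → 7). Not NE.
(Down, X, I): Player 1 can switch to Up (1 → 7). Not NE.
(Down, X, O): Player 2 can switch to Y (2 → 11). Not NE.
(Down, Y, I): Player 2 can switch to X (2 → 8). Not NE.
(Down, Y, O): Player 1 can switch to Up (4 → 12). Not NE.

(Up, X, I)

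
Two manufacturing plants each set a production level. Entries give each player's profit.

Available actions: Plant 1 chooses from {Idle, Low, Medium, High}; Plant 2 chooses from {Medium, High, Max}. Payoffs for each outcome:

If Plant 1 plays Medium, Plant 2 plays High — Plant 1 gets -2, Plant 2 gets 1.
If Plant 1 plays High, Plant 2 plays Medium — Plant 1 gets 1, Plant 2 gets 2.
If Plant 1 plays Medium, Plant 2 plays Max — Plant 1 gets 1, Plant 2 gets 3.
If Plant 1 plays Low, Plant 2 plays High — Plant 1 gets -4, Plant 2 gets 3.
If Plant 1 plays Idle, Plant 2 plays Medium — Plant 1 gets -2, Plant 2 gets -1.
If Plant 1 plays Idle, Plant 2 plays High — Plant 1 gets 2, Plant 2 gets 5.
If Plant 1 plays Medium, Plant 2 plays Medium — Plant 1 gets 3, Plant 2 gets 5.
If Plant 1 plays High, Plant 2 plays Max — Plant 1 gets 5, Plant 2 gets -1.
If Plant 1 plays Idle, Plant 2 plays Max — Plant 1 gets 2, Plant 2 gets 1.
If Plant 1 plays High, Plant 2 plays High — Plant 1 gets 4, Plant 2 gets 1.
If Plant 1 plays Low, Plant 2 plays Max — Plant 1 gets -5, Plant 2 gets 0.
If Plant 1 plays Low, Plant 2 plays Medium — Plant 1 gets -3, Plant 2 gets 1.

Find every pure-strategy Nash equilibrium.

(Medium, Medium)

For each strategy profile, look for a profitable unilateral deviation.
(Idle, Medium): Plant 1 can switch to Medium (-2 → 3). Not NE.
(Idle, High): Plant 1 can switch to High (2 → 4). Not NE.
(Idle, Max): Plant 1 can switch to High (2 → 5). Not NE.
(Low, Medium): Plant 1 can switch to Idle (-3 → -2). Not NE.
(Low, High): Plant 1 can switch to Idle (-4 → 2). Not NE.
(Low, Max): Plant 1 can switch to Idle (-5 → 2). Not NE.
(Medium, Medium): Plant 1 gets 3, best alternative 1; Plant 2 gets 5, best alternative 3. No profitable deviation — NE.
(The remaining 5 profiles each have a profitable deviation by the same check.)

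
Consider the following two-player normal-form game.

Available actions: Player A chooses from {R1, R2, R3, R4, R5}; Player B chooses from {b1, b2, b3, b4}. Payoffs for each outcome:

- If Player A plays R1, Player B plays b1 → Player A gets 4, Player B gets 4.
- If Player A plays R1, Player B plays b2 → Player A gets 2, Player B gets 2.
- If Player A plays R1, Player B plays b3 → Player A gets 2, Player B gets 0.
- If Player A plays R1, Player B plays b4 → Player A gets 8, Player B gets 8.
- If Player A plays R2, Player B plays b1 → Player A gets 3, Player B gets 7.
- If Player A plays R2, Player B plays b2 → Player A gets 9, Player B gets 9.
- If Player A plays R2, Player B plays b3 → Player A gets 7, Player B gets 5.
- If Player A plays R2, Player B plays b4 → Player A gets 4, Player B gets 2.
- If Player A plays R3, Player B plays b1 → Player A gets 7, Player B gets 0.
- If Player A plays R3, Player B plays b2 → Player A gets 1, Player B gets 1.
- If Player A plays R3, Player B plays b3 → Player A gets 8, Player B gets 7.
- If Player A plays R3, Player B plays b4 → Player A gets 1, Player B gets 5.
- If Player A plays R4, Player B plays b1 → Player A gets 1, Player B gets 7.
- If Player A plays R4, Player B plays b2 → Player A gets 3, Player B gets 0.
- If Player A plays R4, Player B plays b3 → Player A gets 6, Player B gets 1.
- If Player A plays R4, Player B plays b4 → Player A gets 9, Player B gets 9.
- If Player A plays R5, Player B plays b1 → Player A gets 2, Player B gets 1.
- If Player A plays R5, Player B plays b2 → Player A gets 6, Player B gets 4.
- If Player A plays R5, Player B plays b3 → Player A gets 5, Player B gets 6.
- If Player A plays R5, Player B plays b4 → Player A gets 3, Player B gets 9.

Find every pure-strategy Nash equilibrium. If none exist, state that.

Player A against b1: payoffs 4, 3, 7, 1, 2 → best response R3.
Player A against b2: payoffs 2, 9, 1, 3, 6 → best response R2.
Player A against b3: payoffs 2, 7, 8, 6, 5 → best response R3.
Player A against b4: payoffs 8, 4, 1, 9, 3 → best response R4.
Player B against R1: payoffs 4, 2, 0, 8 → best response b4.
Player B against R2: payoffs 7, 9, 5, 2 → best response b2.
Player B against R3: payoffs 0, 1, 7, 5 → best response b3.
Player B against R4: payoffs 7, 0, 1, 9 → best response b4.
Player B against R5: payoffs 1, 4, 6, 9 → best response b4.
Mutual best responses: (R2, b2); (R3, b3); (R4, b4).

Pure-strategy Nash equilibria: (R2, b2); (R3, b3); (R4, b4)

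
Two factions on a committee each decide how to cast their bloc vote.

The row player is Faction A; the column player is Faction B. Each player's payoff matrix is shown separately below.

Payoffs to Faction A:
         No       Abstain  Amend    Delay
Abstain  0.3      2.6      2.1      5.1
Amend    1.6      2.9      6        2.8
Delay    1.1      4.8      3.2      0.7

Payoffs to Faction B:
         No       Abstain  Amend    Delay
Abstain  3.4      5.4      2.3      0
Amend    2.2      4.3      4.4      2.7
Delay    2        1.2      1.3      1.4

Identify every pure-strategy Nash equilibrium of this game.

The unique pure-strategy Nash equilibrium is (Amend, Amend).

Faction A against No: payoffs 0.3, 1.6, 1.1 → best response Amend.
Faction A against Abstain: payoffs 2.6, 2.9, 4.8 → best response Delay.
Faction A against Amend: payoffs 2.1, 6, 3.2 → best response Amend.
Faction A against Delay: payoffs 5.1, 2.8, 0.7 → best response Abstain.
Faction B against Abstain: payoffs 3.4, 5.4, 2.3, 0 → best response Abstain.
Faction B against Amend: payoffs 2.2, 4.3, 4.4, 2.7 → best response Amend.
Faction B against Delay: payoffs 2, 1.2, 1.3, 1.4 → best response No.
Mutual best responses: (Amend, Amend).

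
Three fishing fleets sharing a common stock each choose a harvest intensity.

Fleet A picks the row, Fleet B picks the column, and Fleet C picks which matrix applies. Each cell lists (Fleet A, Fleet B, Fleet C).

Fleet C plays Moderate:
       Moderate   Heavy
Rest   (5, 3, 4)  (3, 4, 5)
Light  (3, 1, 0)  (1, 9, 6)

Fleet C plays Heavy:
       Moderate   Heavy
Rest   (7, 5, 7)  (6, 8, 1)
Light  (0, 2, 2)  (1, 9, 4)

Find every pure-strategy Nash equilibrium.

For each strategy profile, look for a profitable unilateral deviation.
(Rest, Moderate, Moderate): Fleet B can switch to Heavy (3 → 4). Not NE.
(Rest, Moderate, Heavy): Fleet B can switch to Heavy (5 → 8). Not NE.
(Rest, Heavy, Moderate): Fleet A gets 3, best alternative 1; Fleet B gets 4, best alternative 3; Fleet C gets 5, best alternative 1. No profitable deviation — NE.
(Rest, Heavy, Heavy): Fleet C can switch to Moderate (1 → 5). Not NE.
(Light, Moderate, Moderate): Fleet A can switch to Rest (3 → 5). Not NE.
(Light, Moderate, Heavy): Fleet A can switch to Rest (0 → 7). Not NE.
(Light, Heavy, Moderate): Fleet A can switch to Rest (1 → 3). Not NE.
(Light, Heavy, Heavy): Fleet A can switch to Rest (1 → 6). Not NE.

(Rest, Heavy, Moderate)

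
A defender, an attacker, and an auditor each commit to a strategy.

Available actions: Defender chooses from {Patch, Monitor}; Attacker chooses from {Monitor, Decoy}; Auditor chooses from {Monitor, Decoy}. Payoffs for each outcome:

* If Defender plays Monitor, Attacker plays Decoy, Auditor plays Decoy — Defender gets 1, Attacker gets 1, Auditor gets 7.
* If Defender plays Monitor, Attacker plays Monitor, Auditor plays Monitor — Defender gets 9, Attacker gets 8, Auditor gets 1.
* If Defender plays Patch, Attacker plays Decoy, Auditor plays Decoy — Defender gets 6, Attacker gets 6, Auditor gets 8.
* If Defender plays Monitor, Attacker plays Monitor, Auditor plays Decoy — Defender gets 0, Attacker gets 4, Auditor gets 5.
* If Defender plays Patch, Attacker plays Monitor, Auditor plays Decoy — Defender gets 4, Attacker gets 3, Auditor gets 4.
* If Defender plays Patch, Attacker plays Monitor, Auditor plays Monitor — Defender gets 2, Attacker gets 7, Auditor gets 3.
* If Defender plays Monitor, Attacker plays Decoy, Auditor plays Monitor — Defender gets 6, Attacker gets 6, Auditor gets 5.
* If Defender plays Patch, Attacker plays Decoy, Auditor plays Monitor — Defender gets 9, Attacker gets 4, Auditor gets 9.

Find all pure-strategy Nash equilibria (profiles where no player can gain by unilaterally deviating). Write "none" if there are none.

This game has no pure Nash equilibrium.

Defender against (Monitor, Monitor): payoffs 2, 9 → best response Monitor.
Defender against (Monitor, Decoy): payoffs 4, 0 → best response Patch.
Defender against (Decoy, Monitor): payoffs 9, 6 → best response Patch.
Defender against (Decoy, Decoy): payoffs 6, 1 → best response Patch.
Attacker against (Patch, Monitor): payoffs 7, 4 → best response Monitor.
Attacker against (Patch, Decoy): payoffs 3, 6 → best response Decoy.
Attacker against (Monitor, Monitor): payoffs 8, 6 → best response Monitor.
Attacker against (Monitor, Decoy): payoffs 4, 1 → best response Monitor.
Auditor against (Patch, Monitor): payoffs 3, 4 → best response Decoy.
Auditor against (Patch, Decoy): payoffs 9, 8 → best response Monitor.
Auditor against (Monitor, Monitor): payoffs 1, 5 → best response Decoy.
Auditor against (Monitor, Decoy): payoffs 5, 7 → best response Decoy.
No profile is a mutual best response for all players.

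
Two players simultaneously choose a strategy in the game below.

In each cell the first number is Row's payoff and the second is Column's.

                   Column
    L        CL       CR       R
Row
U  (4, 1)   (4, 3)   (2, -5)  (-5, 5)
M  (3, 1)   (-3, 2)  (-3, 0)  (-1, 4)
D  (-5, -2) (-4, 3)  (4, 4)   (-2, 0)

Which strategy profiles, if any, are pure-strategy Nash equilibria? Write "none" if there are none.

The pure Nash equilibria are (M, R); (D, CR).

Row against L: payoffs 4, 3, -5 → best response U.
Row against CL: payoffs 4, -3, -4 → best response U.
Row against CR: payoffs 2, -3, 4 → best response D.
Row against R: payoffs -5, -1, -2 → best response M.
Column against U: payoffs 1, 3, -5, 5 → best response R.
Column against M: payoffs 1, 2, 0, 4 → best response R.
Column against D: payoffs -2, 3, 4, 0 → best response CR.
Mutual best responses: (M, R); (D, CR).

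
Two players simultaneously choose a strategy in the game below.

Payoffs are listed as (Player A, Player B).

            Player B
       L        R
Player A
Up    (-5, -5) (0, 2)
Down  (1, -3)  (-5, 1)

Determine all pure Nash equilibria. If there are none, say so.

(Up, R)

Player A against L: payoffs -5, 1 → best response Down.
Player A against R: payoffs 0, -5 → best response Up.
Player B against Up: payoffs -5, 2 → best response R.
Player B against Down: payoffs -3, 1 → best response R.
Mutual best responses: (Up, R).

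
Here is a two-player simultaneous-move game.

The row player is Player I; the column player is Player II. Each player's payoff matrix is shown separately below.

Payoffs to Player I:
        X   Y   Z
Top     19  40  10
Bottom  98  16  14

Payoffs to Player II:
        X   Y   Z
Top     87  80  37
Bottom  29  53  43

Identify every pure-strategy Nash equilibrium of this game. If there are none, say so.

Player I against X: payoffs 19, 98 → best response Bottom.
Player I against Y: payoffs 40, 16 → best response Top.
Player I against Z: payoffs 10, 14 → best response Bottom.
Player II against Top: payoffs 87, 80, 37 → best response X.
Player II against Bottom: payoffs 29, 53, 43 → best response Y.
No profile is a mutual best response for all players.

This game has no pure Nash equilibrium.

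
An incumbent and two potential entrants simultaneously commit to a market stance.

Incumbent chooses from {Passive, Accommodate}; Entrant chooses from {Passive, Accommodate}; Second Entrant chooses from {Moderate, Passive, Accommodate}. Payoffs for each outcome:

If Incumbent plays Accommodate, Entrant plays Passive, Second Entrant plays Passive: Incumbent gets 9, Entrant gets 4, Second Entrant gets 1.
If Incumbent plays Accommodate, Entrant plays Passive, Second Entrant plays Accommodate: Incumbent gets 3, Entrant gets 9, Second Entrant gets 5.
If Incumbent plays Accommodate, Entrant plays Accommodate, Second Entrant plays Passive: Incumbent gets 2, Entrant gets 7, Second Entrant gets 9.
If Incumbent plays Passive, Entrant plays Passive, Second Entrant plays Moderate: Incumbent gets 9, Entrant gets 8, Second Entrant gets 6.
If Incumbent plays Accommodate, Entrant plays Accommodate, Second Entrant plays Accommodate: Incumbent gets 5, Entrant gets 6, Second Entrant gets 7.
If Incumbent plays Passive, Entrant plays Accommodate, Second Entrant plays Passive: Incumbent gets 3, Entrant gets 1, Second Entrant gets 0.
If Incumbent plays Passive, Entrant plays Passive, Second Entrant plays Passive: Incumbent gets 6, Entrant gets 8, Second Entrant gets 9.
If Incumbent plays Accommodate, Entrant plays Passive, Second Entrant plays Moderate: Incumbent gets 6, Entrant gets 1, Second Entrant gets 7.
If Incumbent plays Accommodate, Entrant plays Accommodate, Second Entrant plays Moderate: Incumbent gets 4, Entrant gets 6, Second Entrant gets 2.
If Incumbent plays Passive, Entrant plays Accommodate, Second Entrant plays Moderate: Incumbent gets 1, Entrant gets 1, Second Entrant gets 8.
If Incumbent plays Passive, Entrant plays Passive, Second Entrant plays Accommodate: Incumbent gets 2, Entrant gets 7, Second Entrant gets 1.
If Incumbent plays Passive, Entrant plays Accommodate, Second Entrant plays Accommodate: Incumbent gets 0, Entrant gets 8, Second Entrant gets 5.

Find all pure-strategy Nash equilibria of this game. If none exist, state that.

none

(Passive, Passive, Moderate): Second Entrant can switch to Passive (6 → 9). Not NE.
(Passive, Passive, Passive): Incumbent can switch to Accommodate (6 → 9). Not NE.
(Passive, Passive, Accommodate): Incumbent can switch to Accommodate (2 → 3). Not NE.
(Passive, Accommodate, Moderate): Incumbent can switch to Accommodate (1 → 4). Not NE.
(Passive, Accommodate, Passive): Entrant can switch to Passive (1 → 8). Not NE.
(Passive, Accommodate, Accommodate): Incumbent can switch to Accommodate (0 → 5). Not NE.
(Accommodate, Passive, Moderate): Incumbent can switch to Passive (6 → 9). Not NE.
(Accommodate, Passive, Passive): Entrant can switch to Accommodate (4 → 7). Not NE.
(Accommodate, Passive, Accommodate): Second Entrant can switch to Moderate (5 → 7). Not NE.
(Accommodate, Accommodate, Moderate): Second Entrant can switch to Passive (2 → 9). Not NE.
(Accommodate, Accommodate, Passive): Incumbent can switch to Passive (2 → 3). Not NE.
(Accommodate, Accommodate, Accommodate): Entrant can switch to Passive (6 → 9). Not NE.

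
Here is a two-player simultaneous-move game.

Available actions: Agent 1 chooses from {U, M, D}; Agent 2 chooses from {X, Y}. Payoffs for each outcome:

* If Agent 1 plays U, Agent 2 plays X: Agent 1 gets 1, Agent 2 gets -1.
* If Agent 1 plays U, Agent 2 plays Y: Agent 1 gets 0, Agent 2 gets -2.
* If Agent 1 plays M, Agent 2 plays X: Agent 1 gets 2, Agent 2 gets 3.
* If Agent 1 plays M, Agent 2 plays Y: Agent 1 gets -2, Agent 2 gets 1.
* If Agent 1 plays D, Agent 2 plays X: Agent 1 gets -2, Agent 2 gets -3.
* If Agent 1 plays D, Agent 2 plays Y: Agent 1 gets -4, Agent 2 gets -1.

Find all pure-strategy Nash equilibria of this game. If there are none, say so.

The unique pure-strategy Nash equilibrium is (M, X).

(U, X): Agent 1 can switch to M (1 → 2). Not NE.
(U, Y): Agent 2 can switch to X (-2 → -1). Not NE.
(M, X): Agent 1 gets 2, best alternative 1; Agent 2 gets 3, best alternative 1. No profitable deviation — NE.
(M, Y): Agent 1 can switch to U (-2 → 0). Not NE.
(D, X): Agent 1 can switch to U (-2 → 1). Not NE.
(D, Y): Agent 1 can switch to U (-4 → 0). Not NE.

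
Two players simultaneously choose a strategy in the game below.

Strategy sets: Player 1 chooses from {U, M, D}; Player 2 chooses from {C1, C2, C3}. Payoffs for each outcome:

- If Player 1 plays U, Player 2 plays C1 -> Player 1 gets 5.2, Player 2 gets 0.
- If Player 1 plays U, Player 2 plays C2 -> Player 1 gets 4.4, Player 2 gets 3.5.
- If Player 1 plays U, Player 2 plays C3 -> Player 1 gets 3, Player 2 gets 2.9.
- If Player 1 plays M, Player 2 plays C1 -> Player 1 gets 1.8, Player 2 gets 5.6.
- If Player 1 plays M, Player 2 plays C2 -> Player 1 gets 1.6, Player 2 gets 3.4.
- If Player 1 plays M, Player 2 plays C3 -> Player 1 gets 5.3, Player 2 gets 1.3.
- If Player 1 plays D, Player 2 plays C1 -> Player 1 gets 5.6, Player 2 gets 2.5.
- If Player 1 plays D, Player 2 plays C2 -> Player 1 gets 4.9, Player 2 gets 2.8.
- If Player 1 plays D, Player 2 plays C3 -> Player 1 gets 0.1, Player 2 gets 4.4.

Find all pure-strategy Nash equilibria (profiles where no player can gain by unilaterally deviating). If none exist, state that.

none

(U, C1): Player 1 can switch to D (5.2 → 5.6). Not NE.
(U, C2): Player 1 can switch to D (4.4 → 4.9). Not NE.
(U, C3): Player 1 can switch to M (3 → 5.3). Not NE.
(M, C1): Player 1 can switch to U (1.8 → 5.2). Not NE.
(M, C2): Player 1 can switch to U (1.6 → 4.4). Not NE.
(M, C3): Player 2 can switch to C1 (1.3 → 5.6). Not NE.
(D, C1): Player 2 can switch to C2 (2.5 → 2.8). Not NE.
(D, C2): Player 2 can switch to C3 (2.8 → 4.4). Not NE.
(The remaining 1 profile has a profitable deviation by the same check.)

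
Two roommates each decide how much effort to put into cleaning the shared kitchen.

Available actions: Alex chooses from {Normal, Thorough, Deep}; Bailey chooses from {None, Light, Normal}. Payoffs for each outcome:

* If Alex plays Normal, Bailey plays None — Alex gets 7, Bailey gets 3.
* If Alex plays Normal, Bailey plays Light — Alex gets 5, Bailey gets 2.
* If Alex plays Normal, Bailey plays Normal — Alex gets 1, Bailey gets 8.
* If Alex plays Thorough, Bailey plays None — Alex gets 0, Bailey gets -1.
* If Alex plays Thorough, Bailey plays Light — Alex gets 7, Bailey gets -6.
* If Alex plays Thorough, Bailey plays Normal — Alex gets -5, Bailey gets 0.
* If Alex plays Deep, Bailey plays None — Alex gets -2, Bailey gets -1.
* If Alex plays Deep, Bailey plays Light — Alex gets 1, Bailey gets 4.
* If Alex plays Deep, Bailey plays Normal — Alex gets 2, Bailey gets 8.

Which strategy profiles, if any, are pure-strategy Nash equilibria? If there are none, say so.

(Normal, None): Bailey can switch to Normal (3 → 8). Not NE.
(Normal, Light): Alex can switch to Thorough (5 → 7). Not NE.
(Normal, Normal): Alex can switch to Deep (1 → 2). Not NE.
(Thorough, None): Alex can switch to Normal (0 → 7). Not NE.
(Thorough, Light): Bailey can switch to None (-6 → -1). Not NE.
(Thorough, Normal): Alex can switch to Normal (-5 → 1). Not NE.
(Deep, Normal): Alex gets 2, best alternative 1; Bailey gets 8, best alternative 4. No profitable deviation — NE.
(The remaining 2 profiles each have a profitable deviation by the same check.)

(Deep, Normal)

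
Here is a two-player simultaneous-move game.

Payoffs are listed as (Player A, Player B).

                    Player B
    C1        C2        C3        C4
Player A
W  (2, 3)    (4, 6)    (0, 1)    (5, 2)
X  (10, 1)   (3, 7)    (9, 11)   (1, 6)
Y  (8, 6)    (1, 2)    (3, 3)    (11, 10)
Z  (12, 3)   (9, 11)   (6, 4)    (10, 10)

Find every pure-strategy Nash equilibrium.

Pure-strategy Nash equilibria: (X, C3), (Y, C4), (Z, C2)

Player A against C1: payoffs 2, 10, 8, 12 → best response Z.
Player A against C2: payoffs 4, 3, 1, 9 → best response Z.
Player A against C3: payoffs 0, 9, 3, 6 → best response X.
Player A against C4: payoffs 5, 1, 11, 10 → best response Y.
Player B against W: payoffs 3, 6, 1, 2 → best response C2.
Player B against X: payoffs 1, 7, 11, 6 → best response C3.
Player B against Y: payoffs 6, 2, 3, 10 → best response C4.
Player B against Z: payoffs 3, 11, 4, 10 → best response C2.
Mutual best responses: (X, C3); (Y, C4); (Z, C2).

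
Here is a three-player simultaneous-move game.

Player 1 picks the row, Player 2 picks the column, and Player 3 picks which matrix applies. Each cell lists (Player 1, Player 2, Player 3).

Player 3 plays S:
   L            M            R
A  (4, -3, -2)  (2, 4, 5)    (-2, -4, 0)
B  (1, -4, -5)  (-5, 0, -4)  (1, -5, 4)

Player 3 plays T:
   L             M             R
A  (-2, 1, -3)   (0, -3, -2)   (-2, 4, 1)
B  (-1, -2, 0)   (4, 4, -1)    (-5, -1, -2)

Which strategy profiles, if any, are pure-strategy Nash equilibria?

(A, L, S): Player 2 can switch to M (-3 → 4). Not NE.
(A, L, T): Player 1 can switch to B (-2 → -1). Not NE.
(A, M, S): Player 1 gets 2, best alternative -5; Player 2 gets 4, best alternative -3; Player 3 gets 5, best alternative -2. No profitable deviation — NE.
(A, M, T): Player 1 can switch to B (0 → 4). Not NE.
(A, R, S): Player 1 can switch to B (-2 → 1). Not NE.
(A, R, T): Player 1 gets -2, best alternative -5; Player 2 gets 4, best alternative 1; Player 3 gets 1, best alternative 0. No profitable deviation — NE.
(B, L, S): Player 1 can switch to A (1 → 4). Not NE.
(B, L, T): Player 2 can switch to M (-2 → 4). Not NE.
(B, M, S): Player 1 can switch to A (-5 → 2). Not NE.
(B, M, T): Player 1 gets 4, best alternative 0; Player 2 gets 4, best alternative -1; Player 3 gets -1, best alternative -4. No profitable deviation — NE.
(B, R, S): Player 2 can switch to L (-5 → -4). Not NE.
(B, R, T): Player 1 can switch to A (-5 → -2). Not NE.

The pure Nash equilibria are (A, M, S); (A, R, T); (B, M, T).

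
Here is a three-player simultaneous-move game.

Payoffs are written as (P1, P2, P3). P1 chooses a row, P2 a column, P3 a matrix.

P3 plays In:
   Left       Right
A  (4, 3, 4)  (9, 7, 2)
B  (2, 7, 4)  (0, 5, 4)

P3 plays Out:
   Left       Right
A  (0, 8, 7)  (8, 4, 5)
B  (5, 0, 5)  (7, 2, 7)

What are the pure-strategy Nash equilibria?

There is no pure-strategy Nash equilibrium.

P1 against (Left, In): payoffs 4, 2 → best response A.
P1 against (Left, Out): payoffs 0, 5 → best response B.
P1 against (Right, In): payoffs 9, 0 → best response A.
P1 against (Right, Out): payoffs 8, 7 → best response A.
P2 against (A, In): payoffs 3, 7 → best response Right.
P2 against (A, Out): payoffs 8, 4 → best response Left.
P2 against (B, In): payoffs 7, 5 → best response Left.
P2 against (B, Out): payoffs 0, 2 → best response Right.
P3 against (A, Left): payoffs 4, 7 → best response Out.
P3 against (A, Right): payoffs 2, 5 → best response Out.
P3 against (B, Left): payoffs 4, 5 → best response Out.
P3 against (B, Right): payoffs 4, 7 → best response Out.
No profile is a mutual best response for all players.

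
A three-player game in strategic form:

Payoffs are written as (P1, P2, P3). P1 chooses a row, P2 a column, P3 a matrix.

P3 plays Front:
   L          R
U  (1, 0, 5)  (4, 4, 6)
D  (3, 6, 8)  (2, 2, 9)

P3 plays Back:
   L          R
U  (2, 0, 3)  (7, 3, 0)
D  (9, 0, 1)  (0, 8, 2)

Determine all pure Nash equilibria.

For each player, find the best response to each opponent profile; mutual best responses are the pure NE.
P1 against (L, Front): payoffs 1, 3 → best response D.
P1 against (L, Back): payoffs 2, 9 → best response D.
P1 against (R, Front): payoffs 4, 2 → best response U.
P1 against (R, Back): payoffs 7, 0 → best response U.
P2 against (U, Front): payoffs 0, 4 → best response R.
P2 against (U, Back): payoffs 0, 3 → best response R.
P2 against (D, Front): payoffs 6, 2 → best response L.
P2 against (D, Back): payoffs 0, 8 → best response R.
P3 against (U, L): payoffs 5, 3 → best response Front.
P3 against (U, R): payoffs 6, 0 → best response Front.
P3 against (D, L): payoffs 8, 1 → best response Front.
P3 against (D, R): payoffs 9, 2 → best response Front.
Mutual best responses: (U, R, Front); (D, L, Front).

Pure-strategy Nash equilibria: (U, R, Front), (D, L, Front)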